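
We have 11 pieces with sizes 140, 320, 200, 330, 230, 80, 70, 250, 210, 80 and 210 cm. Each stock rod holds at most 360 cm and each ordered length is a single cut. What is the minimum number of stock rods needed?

Total = 330 + 320 + 250 + 230 + 210 + 210 + 200 + 140 + 80 + 80 + 70 = 2120 cm.
Lower bound: ⌈2120/360⌉ = 6 stock rods.
Also, 7 pieces each exceed 180 cm, and no two of those can share a stock rod, so at least 7 stock rods are needed.
A packing using 7 stock rods:
  stock rod 1: 330 = 330
  stock rod 2: 320 = 320
  stock rod 3: 250 + 80 = 330
  stock rod 4: 230 + 80 = 310
  stock rod 5: 210 + 140 = 350
  stock rod 6: 210 + 70 = 280
  stock rod 7: 200 = 200
This matches the lower bound, so 7 is optimal.

7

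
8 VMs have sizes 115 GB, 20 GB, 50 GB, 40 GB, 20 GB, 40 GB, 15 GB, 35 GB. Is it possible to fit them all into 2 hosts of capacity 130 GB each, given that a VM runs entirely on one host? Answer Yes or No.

Total = 335 GB; ⌈335/130⌉ = 3.
At least 3 hosts are required, but only 2 are allowed.

No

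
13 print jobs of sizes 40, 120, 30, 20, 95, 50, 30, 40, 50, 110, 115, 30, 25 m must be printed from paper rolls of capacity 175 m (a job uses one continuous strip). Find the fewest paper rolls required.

Total = 120 + 115 + 110 + 95 + 50 + 50 + 40 + 40 + 30 + 30 + 30 + 25 + 20 = 755 m.
Lower bound: ⌈755/175⌉ = 5 paper rolls.
A packing using 5 paper rolls:
  roll 1: 120 + 50 = 170
  roll 2: 115 + 50 = 165
  roll 3: 110 + 40 + 25 = 175
  roll 4: 95 + 40 + 30 = 165
  roll 5: 30 + 30 + 20 = 80
This matches the lower bound, so 5 is optimal.

5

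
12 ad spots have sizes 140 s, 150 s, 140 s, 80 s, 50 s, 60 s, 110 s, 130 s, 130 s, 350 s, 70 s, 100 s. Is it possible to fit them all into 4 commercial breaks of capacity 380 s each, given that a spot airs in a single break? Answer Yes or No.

Total = 1510 s; ⌈1510/380⌉ = 4.
The bound of 4 does not rule out 4, but exhaustive search shows no assignment into 4 commercial breaks of capacity 380 s exists — the minimum is 5.

No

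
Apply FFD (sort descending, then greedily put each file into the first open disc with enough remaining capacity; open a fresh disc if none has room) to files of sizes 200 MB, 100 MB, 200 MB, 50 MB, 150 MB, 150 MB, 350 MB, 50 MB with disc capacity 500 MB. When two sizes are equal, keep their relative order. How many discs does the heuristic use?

3

Sorted descending: 350, 200, 200, 150, 150, 100, 50, 50.
  350 → disc 1 (new)  [load 350/500]
  200 → disc 2 (new)  [load 200/500]
  200 → disc 2  [load 400/500]
  150 → disc 1  [load 500/500]
  150 → disc 3 (new)  [load 150/500]
  100 → disc 2  [load 500/500]
  50 → disc 3  [load 200/500]
  50 → disc 3  [load 250/500]
3 discs opened.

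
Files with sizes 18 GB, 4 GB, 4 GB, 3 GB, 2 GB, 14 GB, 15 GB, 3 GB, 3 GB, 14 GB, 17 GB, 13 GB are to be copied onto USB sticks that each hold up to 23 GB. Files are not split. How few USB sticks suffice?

Total = 18 + 17 + 15 + 14 + 14 + 13 + 4 + 4 + 3 + 3 + 3 + 2 = 110 GB.
Lower bound: ⌈110/23⌉ = 5 USB sticks.
Also, 6 files each exceed 23/2 GB, and no two of those can share a USB stick, so at least 6 USB sticks are needed.
A packing using 6 USB sticks:
  USB stick 1: 18 + 4 = 22
  USB stick 2: 17 + 4 + 2 = 23
  USB stick 3: 15 + 3 + 3 = 21
  USB stick 4: 14 + 3 = 17
  USB stick 5: 14 = 14
  USB stick 6: 13 = 13
This matches the lower bound, so 6 is optimal.

6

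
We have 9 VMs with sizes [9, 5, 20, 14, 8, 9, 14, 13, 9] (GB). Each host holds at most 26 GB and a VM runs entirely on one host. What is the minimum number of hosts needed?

Total = 20 + 14 + 14 + 13 + 9 + 9 + 9 + 8 + 5 = 101 GB.
Lower bound: ⌈101/26⌉ = 4 hosts.
A packing using 5 hosts:
  host 1: 20 + 5 = 25
  host 2: 14 + 9 = 23
  host 3: 14 + 9 = 23
  host 4: 13 + 9 = 22
  host 5: 8 = 8
No arrangement into 4 hosts stays within capacity, so 5 is optimal.

5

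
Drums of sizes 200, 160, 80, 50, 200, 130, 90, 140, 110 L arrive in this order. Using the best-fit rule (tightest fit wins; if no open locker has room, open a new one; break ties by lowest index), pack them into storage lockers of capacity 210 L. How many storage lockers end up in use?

  200 → locker 1 (new)  [load 200/210]
  160 → locker 2 (new)  [load 160/210]
  80 → locker 3 (new)  [load 80/210]
  50 → locker 2  [load 210/210]
  200 → locker 4 (new)  [load 200/210]
  130 → locker 3  [load 210/210]
  90 → locker 5 (new)  [load 90/210]
  140 → locker 6 (new)  [load 140/210]
  110 → locker 5  [load 200/210]
6 storage lockers opened.

6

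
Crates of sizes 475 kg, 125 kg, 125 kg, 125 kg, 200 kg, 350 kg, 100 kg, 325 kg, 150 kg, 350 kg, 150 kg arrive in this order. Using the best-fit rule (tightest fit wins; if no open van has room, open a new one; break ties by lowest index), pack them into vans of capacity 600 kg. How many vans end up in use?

  475 → van 1 (new)  [load 475/600]
  125 → van 1  [load 600/600]
  125 → van 2 (new)  [load 125/600]
  125 → van 2  [load 250/600]
  200 → van 2  [load 450/600]
  350 → van 3 (new)  [load 350/600]
  100 → van 2  [load 550/600]
  325 → van 4 (new)  [load 325/600]
  150 → van 3  [load 500/600]
  350 → van 5 (new)  [load 350/600]
  150 → van 5  [load 500/600]
5 vans opened.

5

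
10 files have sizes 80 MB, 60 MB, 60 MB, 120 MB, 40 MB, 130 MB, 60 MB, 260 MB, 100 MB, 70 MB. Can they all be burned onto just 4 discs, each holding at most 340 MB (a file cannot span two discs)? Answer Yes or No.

A valid assignment using 3 discs:
  disc 1: 260 + 80 = 340
  disc 2: 130 + 120 + 70 = 320
  disc 3: 100 + 60 + 60 + 60 + 40 = 320
That uses only 3 ≤ 4, so 4 discs are enough.

Yes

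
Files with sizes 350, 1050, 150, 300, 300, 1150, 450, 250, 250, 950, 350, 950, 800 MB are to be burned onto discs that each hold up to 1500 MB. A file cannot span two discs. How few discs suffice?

Total = 1150 + 1050 + 950 + 950 + 800 + 450 + 350 + 350 + 300 + 300 + 250 + 250 + 150 = 7300 MB.
Lower bound: ⌈7300/1500⌉ = 5 discs.
A packing using 5 discs:
  disc 1: 1150 + 350 = 1500
  disc 2: 1050 + 450 = 1500
  disc 3: 950 + 350 + 150 = 1450
  disc 4: 950 + 300 + 250 = 1500
  disc 5: 800 + 300 + 250 = 1350
This matches the lower bound, so 5 is optimal.

5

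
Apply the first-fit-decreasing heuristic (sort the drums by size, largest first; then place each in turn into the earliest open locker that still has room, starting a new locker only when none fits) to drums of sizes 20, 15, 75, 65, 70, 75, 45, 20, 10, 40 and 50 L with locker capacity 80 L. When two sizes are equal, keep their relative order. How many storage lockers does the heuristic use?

7

Sorted descending: 75, 75, 70, 65, 50, 45, 40, 20, 20, 15, 10.
  75 → locker 1 (new)  [load 75/80]
  75 → locker 2 (new)  [load 75/80]
  70 → locker 3 (new)  [load 70/80]
  65 → locker 4 (new)  [load 65/80]
  50 → locker 5 (new)  [load 50/80]
  45 → locker 6 (new)  [load 45/80]
  40 → locker 7 (new)  [load 40/80]
  20 → locker 5  [load 70/80]
  20 → locker 6  [load 65/80]
  15 → locker 4  [load 80/80]
  10 → locker 3  [load 80/80]
7 storage lockers opened.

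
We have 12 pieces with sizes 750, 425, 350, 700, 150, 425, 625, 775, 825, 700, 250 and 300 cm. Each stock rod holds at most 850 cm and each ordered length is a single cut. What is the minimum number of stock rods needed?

9

Total = 825 + 775 + 750 + 700 + 700 + 625 + 425 + 425 + 350 + 300 + 250 + 150 = 6275 cm.
Lower bound: ⌈6275/850⌉ = 8 stock rods.
A packing using 9 stock rods:
  stock rod 1: 825 = 825
  stock rod 2: 775 = 775
  stock rod 3: 750 = 750
  stock rod 4: 700 + 150 = 850
  stock rod 5: 700 = 700
  stock rod 6: 625 = 625
  stock rod 7: 425 + 425 = 850
  stock rod 8: 350 + 300 = 650
  stock rod 9: 250 = 250
No arrangement into 8 stock rods stays within capacity, so 9 is optimal.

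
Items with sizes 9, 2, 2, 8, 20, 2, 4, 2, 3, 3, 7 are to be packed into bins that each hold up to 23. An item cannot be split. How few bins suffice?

Total = 20 + 9 + 8 + 7 + 4 + 3 + 3 + 2 + 2 + 2 + 2 = 62.
Lower bound: ⌈62/23⌉ = 3 bins.
A packing using 3 bins:
  bin 1: 20 + 3 = 23
  bin 2: 9 + 8 + 4 + 2 = 23
  bin 3: 7 + 3 + 2 + 2 + 2 = 16
This matches the lower bound, so 3 is optimal.

3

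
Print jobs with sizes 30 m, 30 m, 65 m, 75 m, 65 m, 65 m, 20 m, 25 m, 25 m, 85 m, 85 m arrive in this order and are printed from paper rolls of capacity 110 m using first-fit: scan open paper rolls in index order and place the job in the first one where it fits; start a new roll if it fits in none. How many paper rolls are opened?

  30 → roll 1 (new)  [load 30/110]
  30 → roll 1  [load 60/110]
  65 → roll 2 (new)  [load 65/110]
  75 → roll 3 (new)  [load 75/110]
  65 → roll 4 (new)  [load 65/110]
  65 → roll 5 (new)  [load 65/110]
  20 → roll 1  [load 80/110]
  25 → roll 1  [load 105/110]
  25 → roll 2  [load 90/110]
  85 → roll 6 (new)  [load 85/110]
  85 → roll 7 (new)  [load 85/110]
7 paper rolls opened.

7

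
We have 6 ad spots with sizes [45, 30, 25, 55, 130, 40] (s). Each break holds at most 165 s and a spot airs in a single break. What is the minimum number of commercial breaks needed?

2

Total = 130 + 55 + 45 + 40 + 30 + 25 = 325 s.
Lower bound: ⌈325/165⌉ = 2 commercial breaks.
A packing using 2 commercial breaks:
  break 1: 130 + 30 = 160
  break 2: 55 + 45 + 40 + 25 = 165
This matches the lower bound, so 2 is optimal.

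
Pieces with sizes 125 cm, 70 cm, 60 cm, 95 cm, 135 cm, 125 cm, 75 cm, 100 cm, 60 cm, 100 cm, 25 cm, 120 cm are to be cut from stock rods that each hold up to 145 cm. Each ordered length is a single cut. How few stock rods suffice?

9

Total = 135 + 125 + 125 + 120 + 100 + 100 + 95 + 75 + 70 + 60 + 60 + 25 = 1090 cm.
Lower bound: ⌈1090/145⌉ = 8 stock rods.
A packing using 9 stock rods:
  stock rod 1: 135 = 135
  stock rod 2: 125 = 125
  stock rod 3: 125 = 125
  stock rod 4: 120 + 25 = 145
  stock rod 5: 100 = 100
  stock rod 6: 100 = 100
  stock rod 7: 95 = 95
  stock rod 8: 75 + 70 = 145
  stock rod 9: 60 + 60 = 120
No arrangement into 8 stock rods stays within capacity, so 9 is optimal.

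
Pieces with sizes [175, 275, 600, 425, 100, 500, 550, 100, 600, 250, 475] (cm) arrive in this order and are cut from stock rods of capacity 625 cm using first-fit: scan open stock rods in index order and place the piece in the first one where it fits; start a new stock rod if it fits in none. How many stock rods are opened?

  175 → stock rod 1 (new)  [load 175/625]
  275 → stock rod 1  [load 450/625]
  600 → stock rod 2 (new)  [load 600/625]
  425 → stock rod 3 (new)  [load 425/625]
  100 → stock rod 1  [load 550/625]
  500 → stock rod 4 (new)  [load 500/625]
  550 → stock rod 5 (new)  [load 550/625]
  100 → stock rod 3  [load 525/625]
  600 → stock rod 6 (new)  [load 600/625]
  250 → stock rod 7 (new)  [load 250/625]
  475 → stock rod 8 (new)  [load 475/625]
8 stock rods opened.

8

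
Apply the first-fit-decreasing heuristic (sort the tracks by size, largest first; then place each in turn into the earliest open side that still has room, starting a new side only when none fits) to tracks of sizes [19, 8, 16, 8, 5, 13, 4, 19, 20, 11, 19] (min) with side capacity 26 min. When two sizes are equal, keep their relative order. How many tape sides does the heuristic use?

Sorted descending: 20, 19, 19, 19, 16, 13, 11, 8, 8, 5, 4.
  20 → side 1 (new)  [load 20/26]
  19 → side 2 (new)  [load 19/26]
  19 → side 3 (new)  [load 19/26]
  19 → side 4 (new)  [load 19/26]
  16 → side 5 (new)  [load 16/26]
  13 → side 6 (new)  [load 13/26]
  11 → side 6  [load 24/26]
  8 → side 5  [load 24/26]
  8 → side 7 (new)  [load 8/26]
  5 → side 1  [load 25/26]
  4 → side 2  [load 23/26]
7 tape sides opened.

7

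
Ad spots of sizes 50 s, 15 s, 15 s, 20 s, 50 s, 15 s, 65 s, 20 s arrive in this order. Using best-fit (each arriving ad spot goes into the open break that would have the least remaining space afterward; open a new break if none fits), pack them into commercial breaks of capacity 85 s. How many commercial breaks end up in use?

  50 → break 1 (new)  [load 50/85]
  15 → break 1  [load 65/85]
  15 → break 1  [load 80/85]
  20 → break 2 (new)  [load 20/85]
  50 → break 2  [load 70/85]
  15 → break 2  [load 85/85]
  65 → break 3 (new)  [load 65/85]
  20 → break 3  [load 85/85]
3 commercial breaks opened.

3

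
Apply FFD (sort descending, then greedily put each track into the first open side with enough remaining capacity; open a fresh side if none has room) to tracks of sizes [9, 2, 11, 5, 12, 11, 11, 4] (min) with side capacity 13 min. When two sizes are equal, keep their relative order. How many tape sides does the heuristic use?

Sorted descending: 12, 11, 11, 11, 9, 5, 4, 2.
  12 → side 1 (new)  [load 12/13]
  11 → side 2 (new)  [load 11/13]
  11 → side 3 (new)  [load 11/13]
  11 → side 4 (new)  [load 11/13]
  9 → side 5 (new)  [load 9/13]
  5 → side 6 (new)  [load 5/13]
  4 → side 5  [load 13/13]
  2 → side 2  [load 13/13]
6 tape sides opened.

6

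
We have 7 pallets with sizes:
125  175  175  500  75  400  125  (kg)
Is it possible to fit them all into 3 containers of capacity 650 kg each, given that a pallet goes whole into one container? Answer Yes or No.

A valid assignment using 3 containers:
  container 1: 500 + 125 = 625
  container 2: 400 + 175 + 75 = 650
  container 3: 175 + 125 = 300
Every load is within 650 kg, so 3 containers suffice.

Yes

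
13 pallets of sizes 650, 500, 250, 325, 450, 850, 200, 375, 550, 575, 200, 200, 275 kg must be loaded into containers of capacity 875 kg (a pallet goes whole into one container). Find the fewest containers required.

Total = 850 + 650 + 575 + 550 + 500 + 450 + 375 + 325 + 275 + 250 + 200 + 200 + 200 = 5400 kg.
Lower bound: ⌈5400/875⌉ = 7 containers.
A packing using 7 containers:
  container 1: 850 = 850
  container 2: 650 + 200 = 850
  container 3: 575 + 275 = 850
  container 4: 550 + 325 = 875
  container 5: 500 + 375 = 875
  container 6: 450 + 250 = 700
  container 7: 200 + 200 = 400
This matches the lower bound, so 7 is optimal.

7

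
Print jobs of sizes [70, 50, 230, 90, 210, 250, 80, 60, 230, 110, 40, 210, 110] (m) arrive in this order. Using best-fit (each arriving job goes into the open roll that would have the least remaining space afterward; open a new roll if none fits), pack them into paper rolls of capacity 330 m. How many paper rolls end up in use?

  70 → roll 1 (new)  [load 70/330]
  50 → roll 1  [load 120/330]
  230 → roll 2 (new)  [load 230/330]
  90 → roll 2  [load 320/330]
  210 → roll 1  [load 330/330]
  250 → roll 3 (new)  [load 250/330]
  80 → roll 3  [load 330/330]
  60 → roll 4 (new)  [load 60/330]
  230 → roll 4  [load 290/330]
  110 → roll 5 (new)  [load 110/330]
  40 → roll 4  [load 330/330]
  210 → roll 5  [load 320/330]
  110 → roll 6 (new)  [load 110/330]
6 paper rolls opened.

6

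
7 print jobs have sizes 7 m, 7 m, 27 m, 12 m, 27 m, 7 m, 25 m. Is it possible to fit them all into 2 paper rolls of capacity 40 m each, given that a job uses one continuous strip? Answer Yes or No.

No

Total = 112 m; ⌈112/40⌉ = 3.
At least 3 paper rolls are required, but only 2 are allowed.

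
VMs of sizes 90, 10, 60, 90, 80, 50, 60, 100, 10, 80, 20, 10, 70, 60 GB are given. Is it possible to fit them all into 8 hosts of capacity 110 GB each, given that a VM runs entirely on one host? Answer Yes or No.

No

Total = 790 GB; ⌈790/110⌉ = 8.
9 VMs each exceed half the capacity and cannot share a host, forcing at least 9 hosts.
At least 9 hosts are required, but only 8 are allowed.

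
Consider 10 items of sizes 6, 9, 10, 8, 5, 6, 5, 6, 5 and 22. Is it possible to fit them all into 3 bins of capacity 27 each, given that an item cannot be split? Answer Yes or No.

Total = 82; ⌈82/27⌉ = 4.
At least 4 bins are required, but only 3 are allowed.

No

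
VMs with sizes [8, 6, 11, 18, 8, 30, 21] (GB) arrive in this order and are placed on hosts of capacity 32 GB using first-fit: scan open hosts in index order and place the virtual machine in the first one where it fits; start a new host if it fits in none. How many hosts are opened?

4

  8 → host 1 (new)  [load 8/32]
  6 → host 1  [load 14/32]
  11 → host 1  [load 25/32]
  18 → host 2 (new)  [load 18/32]
  8 → host 2  [load 26/32]
  30 → host 3 (new)  [load 30/32]
  21 → host 4 (new)  [load 21/32]
4 hosts opened.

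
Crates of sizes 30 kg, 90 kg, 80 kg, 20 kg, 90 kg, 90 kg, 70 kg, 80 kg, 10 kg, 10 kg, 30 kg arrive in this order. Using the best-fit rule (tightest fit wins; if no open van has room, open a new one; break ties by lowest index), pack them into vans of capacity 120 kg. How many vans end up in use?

6

  30 → van 1 (new)  [load 30/120]
  90 → van 1  [load 120/120]
  80 → van 2 (new)  [load 80/120]
  20 → van 2  [load 100/120]
  90 → van 3 (new)  [load 90/120]
  90 → van 4 (new)  [load 90/120]
  70 → van 5 (new)  [load 70/120]
  80 → van 6 (new)  [load 80/120]
  10 → van 2  [load 110/120]
  10 → van 2  [load 120/120]
  30 → van 3  [load 120/120]
6 vans opened.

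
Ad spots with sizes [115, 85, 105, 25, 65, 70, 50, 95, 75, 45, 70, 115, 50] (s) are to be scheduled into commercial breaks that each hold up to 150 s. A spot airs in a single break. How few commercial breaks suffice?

7

Total = 115 + 115 + 105 + 95 + 85 + 75 + 70 + 70 + 65 + 50 + 50 + 45 + 25 = 965 s.
Lower bound: ⌈965/150⌉ = 7 commercial breaks.
A packing using 7 commercial breaks:
  break 1: 115 + 25 = 140
  break 2: 115 = 115
  break 3: 105 + 45 = 150
  break 4: 95 + 50 = 145
  break 5: 85 + 65 = 150
  break 6: 75 + 70 = 145
  break 7: 70 + 50 = 120
This matches the lower bound, so 7 is optimal.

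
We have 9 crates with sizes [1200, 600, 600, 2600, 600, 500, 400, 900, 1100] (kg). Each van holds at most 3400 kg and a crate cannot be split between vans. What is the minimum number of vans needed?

Total = 2600 + 1200 + 1100 + 900 + 600 + 600 + 600 + 500 + 400 = 8500 kg.
Lower bound: ⌈8500/3400⌉ = 3 vans.
A packing using 3 vans:
  van 1: 2600 + 600 = 3200
  van 2: 1200 + 1100 + 900 = 3200
  van 3: 600 + 600 + 500 + 400 = 2100
This matches the lower bound, so 3 is optimal.

3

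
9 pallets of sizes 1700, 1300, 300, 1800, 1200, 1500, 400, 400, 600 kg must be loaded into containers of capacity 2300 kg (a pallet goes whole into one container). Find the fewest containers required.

5

Total = 1800 + 1700 + 1500 + 1300 + 1200 + 600 + 400 + 400 + 300 = 9200 kg.
Lower bound: ⌈9200/2300⌉ = 4 containers.
Also, 5 pallets each exceed 1150 kg, and no two of those can share a container, so at least 5 containers are needed.
A packing using 5 containers:
  container 1: 1800 + 400 = 2200
  container 2: 1700 + 600 = 2300
  container 3: 1500 + 400 + 300 = 2200
  container 4: 1300 = 1300
  container 5: 1200 = 1200
This matches the lower bound, so 5 is optimal.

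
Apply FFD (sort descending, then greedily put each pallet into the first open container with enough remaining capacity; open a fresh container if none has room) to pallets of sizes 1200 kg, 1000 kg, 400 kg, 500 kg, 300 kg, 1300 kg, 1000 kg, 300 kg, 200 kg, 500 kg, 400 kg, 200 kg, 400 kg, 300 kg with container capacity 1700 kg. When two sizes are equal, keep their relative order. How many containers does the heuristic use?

5

Sorted descending: 1300, 1200, 1000, 1000, 500, 500, 400, 400, 400, 300, 300, 300, 200, 200.
  1300 → container 1 (new)  [load 1300/1700]
  1200 → container 2 (new)  [load 1200/1700]
  1000 → container 3 (new)  [load 1000/1700]
  1000 → container 4 (new)  [load 1000/1700]
  500 → container 2  [load 1700/1700]
  500 → container 3  [load 1500/1700]
  400 → container 1  [load 1700/1700]
  400 → container 4  [load 1400/1700]
  400 → container 5 (new)  [load 400/1700]
  300 → container 4  [load 1700/1700]
  300 → container 5  [load 700/1700]
  300 → container 5  [load 1000/1700]
  200 → container 3  [load 1700/1700]
  200 → container 5  [load 1200/1700]
5 containers opened.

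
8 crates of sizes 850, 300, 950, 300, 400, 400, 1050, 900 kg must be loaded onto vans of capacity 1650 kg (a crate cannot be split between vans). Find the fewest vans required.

Total = 1050 + 950 + 900 + 850 + 400 + 400 + 300 + 300 = 5150 kg.
Lower bound: ⌈5150/1650⌉ = 4 vans.
A packing using 4 vans:
  van 1: 1050 + 400 = 1450
  van 2: 950 + 400 + 300 = 1650
  van 3: 900 + 300 = 1200
  van 4: 850 = 850
This matches the lower bound, so 4 is optimal.

4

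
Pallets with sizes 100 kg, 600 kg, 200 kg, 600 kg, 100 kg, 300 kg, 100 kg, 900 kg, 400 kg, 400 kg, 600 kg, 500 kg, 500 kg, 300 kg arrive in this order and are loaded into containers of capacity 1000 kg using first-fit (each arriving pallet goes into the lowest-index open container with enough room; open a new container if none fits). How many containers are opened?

6

  100 → container 1 (new)  [load 100/1000]
  600 → container 1  [load 700/1000]
  200 → container 1  [load 900/1000]
  600 → container 2 (new)  [load 600/1000]
  100 → container 1  [load 1000/1000]
  300 → container 2  [load 900/1000]
  100 → container 2  [load 1000/1000]
  900 → container 3 (new)  [load 900/1000]
  400 → container 4 (new)  [load 400/1000]
  400 → container 4  [load 800/1000]
  600 → container 5 (new)  [load 600/1000]
  500 → container 6 (new)  [load 500/1000]
  500 → container 6  [load 1000/1000]
  300 → container 5  [load 900/1000]
6 containers opened.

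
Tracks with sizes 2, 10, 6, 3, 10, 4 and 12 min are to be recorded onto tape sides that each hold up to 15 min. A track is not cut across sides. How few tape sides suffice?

4

Total = 12 + 10 + 10 + 6 + 4 + 3 + 2 = 47 min.
Lower bound: ⌈47/15⌉ = 4 tape sides.
A packing using 4 tape sides:
  side 1: 12 + 3 = 15
  side 2: 10 + 4 = 14
  side 3: 10 + 2 = 12
  side 4: 6 = 6
This matches the lower bound, so 4 is optimal.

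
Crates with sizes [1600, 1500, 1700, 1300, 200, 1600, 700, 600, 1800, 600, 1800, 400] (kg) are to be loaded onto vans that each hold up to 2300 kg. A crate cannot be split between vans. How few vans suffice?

Total = 1800 + 1800 + 1700 + 1600 + 1600 + 1500 + 1300 + 700 + 600 + 600 + 400 + 200 = 13800 kg.
Lower bound: ⌈13800/2300⌉ = 6 vans.
Also, 7 crates each exceed 1150 kg, and no two of those can share a van, so at least 7 vans are needed.
A packing using 7 vans:
  van 1: 1800 + 400 = 2200
  van 2: 1800 + 200 = 2000
  van 3: 1700 + 600 = 2300
  van 4: 1600 + 700 = 2300
  van 5: 1600 + 600 = 2200
  van 6: 1500 = 1500
  van 7: 1300 = 1300
This matches the lower bound, so 7 is optimal.

7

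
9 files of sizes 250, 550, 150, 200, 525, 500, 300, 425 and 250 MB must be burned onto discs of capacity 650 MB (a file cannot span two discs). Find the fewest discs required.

6

Total = 550 + 525 + 500 + 425 + 300 + 250 + 250 + 200 + 150 = 3150 MB.
Lower bound: ⌈3150/650⌉ = 5 discs.
A packing using 6 discs:
  disc 1: 550 = 550
  disc 2: 525 = 525
  disc 3: 500 + 150 = 650
  disc 4: 425 + 200 = 625
  disc 5: 300 + 250 = 550
  disc 6: 250 = 250
No arrangement into 5 discs stays within capacity, so 6 is optimal.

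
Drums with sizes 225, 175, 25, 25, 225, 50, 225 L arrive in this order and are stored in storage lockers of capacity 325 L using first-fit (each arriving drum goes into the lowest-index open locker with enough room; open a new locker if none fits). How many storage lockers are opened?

4

  225 → locker 1 (new)  [load 225/325]
  175 → locker 2 (new)  [load 175/325]
  25 → locker 1  [load 250/325]
  25 → locker 1  [load 275/325]
  225 → locker 3 (new)  [load 225/325]
  50 → locker 1  [load 325/325]
  225 → locker 4 (new)  [load 225/325]
4 storage lockers opened.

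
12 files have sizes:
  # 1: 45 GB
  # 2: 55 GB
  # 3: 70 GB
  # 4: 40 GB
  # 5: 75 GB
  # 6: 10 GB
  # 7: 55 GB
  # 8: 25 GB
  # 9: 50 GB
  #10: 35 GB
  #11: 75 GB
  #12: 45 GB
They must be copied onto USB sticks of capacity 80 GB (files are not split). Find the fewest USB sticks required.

Total = 75 + 75 + 70 + 55 + 55 + 50 + 45 + 45 + 40 + 35 + 25 + 10 = 580 GB.
Lower bound: ⌈580/80⌉ = 8 USB sticks.
A packing using 9 USB sticks:
  USB stick 1: 75 = 75
  USB stick 2: 75 = 75
  USB stick 3: 70 + 10 = 80
  USB stick 4: 55 + 25 = 80
  USB stick 5: 55 = 55
  USB stick 6: 50 = 50
  USB stick 7: 45 + 35 = 80
  USB stick 8: 45 = 45
  USB stick 9: 40 = 40
No arrangement into 8 USB sticks stays within capacity, so 9 is optimal.

9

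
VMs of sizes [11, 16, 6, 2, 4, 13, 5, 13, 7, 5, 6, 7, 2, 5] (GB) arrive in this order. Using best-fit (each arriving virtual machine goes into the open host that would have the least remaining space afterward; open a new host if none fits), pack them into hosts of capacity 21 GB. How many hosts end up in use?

  11 → host 1 (new)  [load 11/21]
  16 → host 2 (new)  [load 16/21]
  6 → host 1  [load 17/21]
  2 → host 1  [load 19/21]
  4 → host 2  [load 20/21]
  13 → host 3 (new)  [load 13/21]
  5 → host 3  [load 18/21]
  13 → host 4 (new)  [load 13/21]
  7 → host 4  [load 20/21]
  5 → host 5 (new)  [load 5/21]
  6 → host 5  [load 11/21]
  7 → host 5  [load 18/21]
  2 → host 1  [load 21/21]
  5 → host 6 (new)  [load 5/21]
6 hosts opened.

6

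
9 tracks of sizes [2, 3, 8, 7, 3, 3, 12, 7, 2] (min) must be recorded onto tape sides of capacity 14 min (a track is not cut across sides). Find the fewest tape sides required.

4

Total = 12 + 8 + 7 + 7 + 3 + 3 + 3 + 2 + 2 = 47 min.
Lower bound: ⌈47/14⌉ = 4 tape sides.
A packing using 4 tape sides:
  side 1: 12 + 2 = 14
  side 2: 8 + 3 + 3 = 14
  side 3: 7 + 7 = 14
  side 4: 3 + 2 = 5
This matches the lower bound, so 4 is optimal.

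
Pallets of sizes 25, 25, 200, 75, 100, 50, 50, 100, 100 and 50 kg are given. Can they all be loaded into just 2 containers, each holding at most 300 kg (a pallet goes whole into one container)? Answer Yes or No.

Total = 775 kg; ⌈775/300⌉ = 3.
At least 3 containers are required, but only 2 are allowed.

No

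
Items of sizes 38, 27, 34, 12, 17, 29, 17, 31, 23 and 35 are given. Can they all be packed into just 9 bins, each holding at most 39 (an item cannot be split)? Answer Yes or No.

A valid assignment using 8 bins:
  bin 1: 38 = 38
  bin 2: 35 = 35
  bin 3: 34 = 34
  bin 4: 31 = 31
  bin 5: 29 = 29
  bin 6: 27 + 12 = 39
  bin 7: 23 = 23
  bin 8: 17 + 17 = 34
That uses only 8 ≤ 9, so 9 bins are enough.

Yes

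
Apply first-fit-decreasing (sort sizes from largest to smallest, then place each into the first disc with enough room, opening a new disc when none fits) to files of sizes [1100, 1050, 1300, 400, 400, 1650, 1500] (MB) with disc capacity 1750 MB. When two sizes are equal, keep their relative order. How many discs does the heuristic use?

5

Sorted descending: 1650, 1500, 1300, 1100, 1050, 400, 400.
  1650 → disc 1 (new)  [load 1650/1750]
  1500 → disc 2 (new)  [load 1500/1750]
  1300 → disc 3 (new)  [load 1300/1750]
  1100 → disc 4 (new)  [load 1100/1750]
  1050 → disc 5 (new)  [load 1050/1750]
  400 → disc 3  [load 1700/1750]
  400 → disc 4  [load 1500/1750]
5 discs opened.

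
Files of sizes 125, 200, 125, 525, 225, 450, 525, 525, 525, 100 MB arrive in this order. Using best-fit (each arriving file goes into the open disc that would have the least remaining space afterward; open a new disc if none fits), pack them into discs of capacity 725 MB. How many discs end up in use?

6

  125 → disc 1 (new)  [load 125/725]
  200 → disc 1  [load 325/725]
  125 → disc 1  [load 450/725]
  525 → disc 2 (new)  [load 525/725]
  225 → disc 1  [load 675/725]
  450 → disc 3 (new)  [load 450/725]
  525 → disc 4 (new)  [load 525/725]
  525 → disc 5 (new)  [load 525/725]
  525 → disc 6 (new)  [load 525/725]
  100 → disc 2  [load 625/725]
6 discs opened.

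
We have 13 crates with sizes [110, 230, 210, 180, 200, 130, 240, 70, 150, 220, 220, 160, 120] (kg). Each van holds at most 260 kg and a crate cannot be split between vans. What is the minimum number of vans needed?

Total = 240 + 230 + 220 + 220 + 210 + 200 + 180 + 160 + 150 + 130 + 120 + 110 + 70 = 2240 kg.
Lower bound: ⌈2240/260⌉ = 9 vans.
A packing using 10 vans:
  van 1: 240 = 240
  van 2: 230 = 230
  van 3: 220 = 220
  van 4: 220 = 220
  van 5: 210 = 210
  van 6: 200 = 200
  van 7: 180 + 70 = 250
  van 8: 160 = 160
  van 9: 150 + 110 = 260
  van 10: 130 + 120 = 250
No arrangement into 9 vans stays within capacity, so 10 is optimal.

10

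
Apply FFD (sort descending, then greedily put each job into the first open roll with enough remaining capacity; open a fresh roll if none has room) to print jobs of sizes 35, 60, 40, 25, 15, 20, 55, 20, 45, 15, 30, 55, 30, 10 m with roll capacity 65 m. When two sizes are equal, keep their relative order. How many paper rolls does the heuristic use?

Sorted descending: 60, 55, 55, 45, 40, 35, 30, 30, 25, 20, 20, 15, 15, 10.
  60 → roll 1 (new)  [load 60/65]
  55 → roll 2 (new)  [load 55/65]
  55 → roll 3 (new)  [load 55/65]
  45 → roll 4 (new)  [load 45/65]
  40 → roll 5 (new)  [load 40/65]
  35 → roll 6 (new)  [load 35/65]
  30 → roll 6  [load 65/65]
  30 → roll 7 (new)  [load 30/65]
  25 → roll 5  [load 65/65]
  20 → roll 4  [load 65/65]
  20 → roll 7  [load 50/65]
  15 → roll 7  [load 65/65]
  15 → roll 8 (new)  [load 15/65]
  10 → roll 2  [load 65/65]
8 paper rolls opened.

8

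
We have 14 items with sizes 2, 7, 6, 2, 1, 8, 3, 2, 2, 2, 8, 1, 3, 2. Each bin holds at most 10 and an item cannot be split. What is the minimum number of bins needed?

5

Total = 8 + 8 + 7 + 6 + 3 + 3 + 2 + 2 + 2 + 2 + 2 + 2 + 1 + 1 = 49.
Lower bound: ⌈49/10⌉ = 5 bins.
A packing using 5 bins:
  bin 1: 8 + 2 = 10
  bin 2: 8 + 2 = 10
  bin 3: 7 + 3 = 10
  bin 4: 6 + 3 + 1 = 10
  bin 5: 2 + 2 + 2 + 2 + 1 = 9
This matches the lower bound, so 5 is optimal.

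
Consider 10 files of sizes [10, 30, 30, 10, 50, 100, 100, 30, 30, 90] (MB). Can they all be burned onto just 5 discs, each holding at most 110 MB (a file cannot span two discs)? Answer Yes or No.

Yes

A valid assignment using 5 discs:
  disc 1: 100 + 10 = 110
  disc 2: 100 + 10 = 110
  disc 3: 90 = 90
  disc 4: 50 + 30 + 30 = 110
  disc 5: 30 + 30 = 60
Every load is within 110 MB, so 5 discs suffice.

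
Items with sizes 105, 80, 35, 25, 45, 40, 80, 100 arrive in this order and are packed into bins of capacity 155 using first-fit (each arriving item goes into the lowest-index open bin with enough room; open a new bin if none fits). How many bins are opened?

  105 → bin 1 (new)  [load 105/155]
  80 → bin 2 (new)  [load 80/155]
  35 → bin 1  [load 140/155]
  25 → bin 2  [load 105/155]
  45 → bin 2  [load 150/155]
  40 → bin 3 (new)  [load 40/155]
  80 → bin 3  [load 120/155]
  100 → bin 4 (new)  [load 100/155]
4 bins opened.

4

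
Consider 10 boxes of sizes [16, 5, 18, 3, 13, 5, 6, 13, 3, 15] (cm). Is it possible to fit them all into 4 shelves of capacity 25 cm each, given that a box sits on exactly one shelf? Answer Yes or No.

No

Total = 97 cm; ⌈97/25⌉ = 4.
5 boxes each exceed half the capacity and cannot share a shelf, forcing at least 5 shelves.
At least 5 shelves are required, but only 4 are allowed.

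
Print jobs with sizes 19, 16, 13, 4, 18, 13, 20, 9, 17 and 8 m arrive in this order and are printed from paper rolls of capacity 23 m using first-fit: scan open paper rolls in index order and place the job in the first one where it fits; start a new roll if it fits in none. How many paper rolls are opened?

  19 → roll 1 (new)  [load 19/23]
  16 → roll 2 (new)  [load 16/23]
  13 → roll 3 (new)  [load 13/23]
  4 → roll 1  [load 23/23]
  18 → roll 4 (new)  [load 18/23]
  13 → roll 5 (new)  [load 13/23]
  20 → roll 6 (new)  [load 20/23]
  9 → roll 3  [load 22/23]
  17 → roll 7 (new)  [load 17/23]
  8 → roll 5  [load 21/23]
7 paper rolls opened.

7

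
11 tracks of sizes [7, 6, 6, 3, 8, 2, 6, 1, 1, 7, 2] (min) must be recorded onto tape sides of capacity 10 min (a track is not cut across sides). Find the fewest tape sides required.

6

Total = 8 + 7 + 7 + 6 + 6 + 6 + 3 + 2 + 2 + 1 + 1 = 49 min.
Lower bound: ⌈49/10⌉ = 5 tape sides.
Also, 6 tracks each exceed 5 min, and no two of those can share a side, so at least 6 tape sides are needed.
A packing using 6 tape sides:
  side 1: 8 + 2 = 10
  side 2: 7 + 3 = 10
  side 3: 7 + 2 + 1 = 10
  side 4: 6 + 1 = 7
  side 5: 6 = 6
  side 6: 6 = 6
This matches the lower bound, so 6 is optimal.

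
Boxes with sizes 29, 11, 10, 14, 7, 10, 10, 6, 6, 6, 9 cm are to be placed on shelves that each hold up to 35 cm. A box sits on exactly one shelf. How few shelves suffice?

Total = 29 + 14 + 11 + 10 + 10 + 10 + 9 + 7 + 6 + 6 + 6 = 118 cm.
Lower bound: ⌈118/35⌉ = 4 shelves.
A packing using 4 shelves:
  shelf 1: 29 + 6 = 35
  shelf 2: 14 + 11 + 10 = 35
  shelf 3: 10 + 10 + 9 + 6 = 35
  shelf 4: 7 + 6 = 13
This matches the lower bound, so 4 is optimal.

4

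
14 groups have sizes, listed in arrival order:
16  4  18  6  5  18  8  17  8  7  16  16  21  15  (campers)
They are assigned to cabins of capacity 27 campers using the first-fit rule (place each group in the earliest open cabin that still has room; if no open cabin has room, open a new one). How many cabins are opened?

  16 → cabin 1 (new)  [load 16/27]
  4 → cabin 1  [load 20/27]
  18 → cabin 2 (new)  [load 18/27]
  6 → cabin 1  [load 26/27]
  5 → cabin 2  [load 23/27]
  18 → cabin 3 (new)  [load 18/27]
  8 → cabin 3  [load 26/27]
  17 → cabin 4 (new)  [load 17/27]
  8 → cabin 4  [load 25/27]
  7 → cabin 5 (new)  [load 7/27]
  16 → cabin 5  [load 23/27]
  16 → cabin 6 (new)  [load 16/27]
  21 → cabin 7 (new)  [load 21/27]
  15 → cabin 8 (new)  [load 15/27]
8 cabins opened.

8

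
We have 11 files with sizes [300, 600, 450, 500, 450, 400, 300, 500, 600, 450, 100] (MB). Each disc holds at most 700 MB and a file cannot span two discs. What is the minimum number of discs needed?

9

Total = 600 + 600 + 500 + 500 + 450 + 450 + 450 + 400 + 300 + 300 + 100 = 4650 MB.
Lower bound: ⌈4650/700⌉ = 7 discs.
Also, 8 files each exceed 350 MB, and no two of those can share a disc, so at least 8 discs are needed.
A packing using 9 discs:
  disc 1: 600 + 100 = 700
  disc 2: 600 = 600
  disc 3: 500 = 500
  disc 4: 500 = 500
  disc 5: 450 = 450
  disc 6: 450 = 450
  disc 7: 450 = 450
  disc 8: 400 + 300 = 700
  disc 9: 300 = 300
No arrangement into 8 discs stays within capacity, so 9 is optimal.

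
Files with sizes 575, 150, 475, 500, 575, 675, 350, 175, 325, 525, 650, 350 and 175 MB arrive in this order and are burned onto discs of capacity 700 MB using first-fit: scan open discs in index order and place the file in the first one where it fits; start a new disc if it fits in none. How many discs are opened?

  575 → disc 1 (new)  [load 575/700]
  150 → disc 2 (new)  [load 150/700]
  475 → disc 2  [load 625/700]
  500 → disc 3 (new)  [load 500/700]
  575 → disc 4 (new)  [load 575/700]
  675 → disc 5 (new)  [load 675/700]
  350 → disc 6 (new)  [load 350/700]
  175 → disc 3  [load 675/700]
  325 → disc 6  [load 675/700]
  525 → disc 7 (new)  [load 525/700]
  650 → disc 8 (new)  [load 650/700]
  350 → disc 9 (new)  [load 350/700]
  175 → disc 7  [load 700/700]
9 discs opened.

9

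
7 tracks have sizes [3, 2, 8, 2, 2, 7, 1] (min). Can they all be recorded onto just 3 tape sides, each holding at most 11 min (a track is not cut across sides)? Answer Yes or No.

A valid assignment using 3 tape sides:
  side 1: 8 + 3 = 11
  side 2: 7 + 2 + 2 = 11
  side 3: 2 + 1 = 3
Every load is within 11 min, so 3 tape sides suffice.

Yes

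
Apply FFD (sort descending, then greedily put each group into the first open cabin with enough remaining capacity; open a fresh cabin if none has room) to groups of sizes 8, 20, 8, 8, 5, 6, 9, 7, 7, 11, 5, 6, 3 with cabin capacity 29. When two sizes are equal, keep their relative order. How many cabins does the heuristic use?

Sorted descending: 20, 11, 9, 8, 8, 8, 7, 7, 6, 6, 5, 5, 3.
  20 → cabin 1 (new)  [load 20/29]
  11 → cabin 2 (new)  [load 11/29]
  9 → cabin 1  [load 29/29]
  8 → cabin 2  [load 19/29]
  8 → cabin 2  [load 27/29]
  8 → cabin 3 (new)  [load 8/29]
  7 → cabin 3  [load 15/29]
  7 → cabin 3  [load 22/29]
  6 → cabin 3  [load 28/29]
  6 → cabin 4 (new)  [load 6/29]
  5 → cabin 4  [load 11/29]
  5 → cabin 4  [load 16/29]
  3 → cabin 4  [load 19/29]
4 cabins opened.

4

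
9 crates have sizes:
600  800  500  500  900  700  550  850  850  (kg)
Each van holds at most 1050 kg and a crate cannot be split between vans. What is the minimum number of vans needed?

8

Total = 900 + 850 + 850 + 800 + 700 + 600 + 550 + 500 + 500 = 6250 kg.
Lower bound: ⌈6250/1050⌉ = 6 vans.
Also, 7 crates each exceed 525 kg, and no two of those can share a van, so at least 7 vans are needed.
A packing using 8 vans:
  van 1: 900 = 900
  van 2: 850 = 850
  van 3: 850 = 850
  van 4: 800 = 800
  van 5: 700 = 700
  van 6: 600 = 600
  van 7: 550 + 500 = 1050
  van 8: 500 = 500
No arrangement into 7 vans stays within capacity, so 8 is optimal.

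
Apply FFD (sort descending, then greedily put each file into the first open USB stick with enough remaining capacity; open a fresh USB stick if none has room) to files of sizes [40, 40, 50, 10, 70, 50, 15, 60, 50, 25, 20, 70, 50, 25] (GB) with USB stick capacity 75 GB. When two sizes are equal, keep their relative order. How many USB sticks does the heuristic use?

9

Sorted descending: 70, 70, 60, 50, 50, 50, 50, 40, 40, 25, 25, 20, 15, 10.
  70 → USB stick 1 (new)  [load 70/75]
  70 → USB stick 2 (new)  [load 70/75]
  60 → USB stick 3 (new)  [load 60/75]
  50 → USB stick 4 (new)  [load 50/75]
  50 → USB stick 5 (new)  [load 50/75]
  50 → USB stick 6 (new)  [load 50/75]
  50 → USB stick 7 (new)  [load 50/75]
  40 → USB stick 8 (new)  [load 40/75]
  40 → USB stick 9 (new)  [load 40/75]
  25 → USB stick 4  [load 75/75]
  25 → USB stick 5  [load 75/75]
  20 → USB stick 6  [load 70/75]
  15 → USB stick 3  [load 75/75]
  10 → USB stick 7  [load 60/75]
9 USB sticks opened.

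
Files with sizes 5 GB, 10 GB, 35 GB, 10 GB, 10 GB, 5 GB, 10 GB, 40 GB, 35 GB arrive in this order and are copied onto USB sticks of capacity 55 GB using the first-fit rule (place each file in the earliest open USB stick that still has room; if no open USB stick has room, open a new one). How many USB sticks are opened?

4

  5 → USB stick 1 (new)  [load 5/55]
  10 → USB stick 1  [load 15/55]
  35 → USB stick 1  [load 50/55]
  10 → USB stick 2 (new)  [load 10/55]
  10 → USB stick 2  [load 20/55]
  5 → USB stick 1  [load 55/55]
  10 → USB stick 2  [load 30/55]
  40 → USB stick 3 (new)  [load 40/55]
  35 → USB stick 4 (new)  [load 35/55]
4 USB sticks opened.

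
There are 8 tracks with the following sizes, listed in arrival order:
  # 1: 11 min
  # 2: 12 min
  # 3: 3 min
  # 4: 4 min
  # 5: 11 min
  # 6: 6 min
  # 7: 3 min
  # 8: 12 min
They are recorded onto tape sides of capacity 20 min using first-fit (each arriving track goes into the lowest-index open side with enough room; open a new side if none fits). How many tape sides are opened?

4

  11 → side 1 (new)  [load 11/20]
  12 → side 2 (new)  [load 12/20]
  3 → side 1  [load 14/20]
  4 → side 1  [load 18/20]
  11 → side 3 (new)  [load 11/20]
  6 → side 2  [load 18/20]
  3 → side 3  [load 14/20]
  12 → side 4 (new)  [load 12/20]
4 tape sides opened.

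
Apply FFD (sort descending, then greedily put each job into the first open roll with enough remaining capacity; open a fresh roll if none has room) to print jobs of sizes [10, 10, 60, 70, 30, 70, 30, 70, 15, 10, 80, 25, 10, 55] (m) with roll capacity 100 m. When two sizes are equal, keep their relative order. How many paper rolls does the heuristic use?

Sorted descending: 80, 70, 70, 70, 60, 55, 30, 30, 25, 15, 10, 10, 10, 10.
  80 → roll 1 (new)  [load 80/100]
  70 → roll 2 (new)  [load 70/100]
  70 → roll 3 (new)  [load 70/100]
  70 → roll 4 (new)  [load 70/100]
  60 → roll 5 (new)  [load 60/100]
  55 → roll 6 (new)  [load 55/100]
  30 → roll 2  [load 100/100]
  30 → roll 3  [load 100/100]
  25 → roll 4  [load 95/100]
  15 → roll 1  [load 95/100]
  10 → roll 5  [load 70/100]
  10 → roll 5  [load 80/100]
  10 → roll 5  [load 90/100]
  10 → roll 5  [load 100/100]
6 paper rolls opened.

6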